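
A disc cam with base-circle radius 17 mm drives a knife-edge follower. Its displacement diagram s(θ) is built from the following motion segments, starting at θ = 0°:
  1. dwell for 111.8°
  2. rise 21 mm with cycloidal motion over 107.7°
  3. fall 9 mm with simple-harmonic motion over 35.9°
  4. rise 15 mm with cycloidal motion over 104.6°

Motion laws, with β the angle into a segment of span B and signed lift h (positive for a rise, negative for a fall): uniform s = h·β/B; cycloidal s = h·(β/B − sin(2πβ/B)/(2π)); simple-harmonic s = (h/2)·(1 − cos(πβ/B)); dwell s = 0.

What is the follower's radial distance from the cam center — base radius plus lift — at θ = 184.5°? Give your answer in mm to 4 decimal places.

seg 1 [0°–111.8°] dwell: s stays 0.0000
seg 2 [111.8°–219.5°] cycloidal, h=21: θ=184.5° here. β=72.7, B=107.7. 21·(0.6750 − sin(2π·0.6750)/(2π)) = 17.1537 → s = 17.1537
radial distance = base radius + s = 17 + 17.1537 = 34.1537

34.1537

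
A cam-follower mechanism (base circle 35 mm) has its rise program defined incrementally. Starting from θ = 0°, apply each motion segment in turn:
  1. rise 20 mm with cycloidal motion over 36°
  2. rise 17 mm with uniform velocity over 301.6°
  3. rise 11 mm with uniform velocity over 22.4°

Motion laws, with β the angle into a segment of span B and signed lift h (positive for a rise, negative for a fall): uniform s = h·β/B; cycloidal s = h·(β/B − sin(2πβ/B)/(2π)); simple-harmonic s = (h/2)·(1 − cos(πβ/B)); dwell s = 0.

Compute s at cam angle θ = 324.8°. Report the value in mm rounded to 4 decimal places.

seg 1 [0°–36°] cycloidal, h=20: full span → s += 20 → s = 20.0000
seg 2 [36°–337.6°] uniform, h=17: θ=324.8° here. β=288.8, B=301.6. 17·288.8/301.6 = 16.2785 → s = 36.2785

36.2785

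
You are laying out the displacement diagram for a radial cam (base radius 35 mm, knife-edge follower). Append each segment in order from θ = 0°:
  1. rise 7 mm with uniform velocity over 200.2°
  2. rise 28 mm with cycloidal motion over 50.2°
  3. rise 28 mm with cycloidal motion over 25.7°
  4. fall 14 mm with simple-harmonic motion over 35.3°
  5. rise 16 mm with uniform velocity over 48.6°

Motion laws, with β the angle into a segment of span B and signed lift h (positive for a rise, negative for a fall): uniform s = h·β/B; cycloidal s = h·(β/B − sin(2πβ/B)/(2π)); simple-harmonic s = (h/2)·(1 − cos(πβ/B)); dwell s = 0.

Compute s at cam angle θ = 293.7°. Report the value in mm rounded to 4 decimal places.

seg 1 [0°–200.2°] uniform, h=7: full span → s += 7 → s = 7.0000
seg 2 [200.2°–250.4°] cycloidal, h=28: full span → s += 28 → s = 35.0000
seg 3 [250.4°–276.1°] cycloidal, h=28: full span → s += 28 → s = 63.0000
seg 4 [276.1°–311.4°] simple-harmonic, h=-14: θ=293.7° here. β=17.6, B=35.3. -14/2·(1 − cos(π·0.4986)) = -6.9689 → s = 56.0311

56.0311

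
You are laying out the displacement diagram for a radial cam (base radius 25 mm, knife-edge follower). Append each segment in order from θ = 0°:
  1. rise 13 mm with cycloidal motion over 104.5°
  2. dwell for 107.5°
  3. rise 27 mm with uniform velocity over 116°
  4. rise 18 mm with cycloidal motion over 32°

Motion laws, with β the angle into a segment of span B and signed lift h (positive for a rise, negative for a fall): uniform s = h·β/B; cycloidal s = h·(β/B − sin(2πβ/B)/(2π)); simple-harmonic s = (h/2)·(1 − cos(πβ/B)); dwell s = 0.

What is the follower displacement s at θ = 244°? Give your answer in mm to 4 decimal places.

seg 1 [0°–104.5°] cycloidal, h=13: full span → s += 13 → s = 13.0000
seg 2 [104.5°–212°] dwell: s stays 13.0000
seg 3 [212°–328°] uniform, h=27: θ=244° here. β=32, B=116. 27·32/116 = 7.4483 → s = 20.4483

20.4483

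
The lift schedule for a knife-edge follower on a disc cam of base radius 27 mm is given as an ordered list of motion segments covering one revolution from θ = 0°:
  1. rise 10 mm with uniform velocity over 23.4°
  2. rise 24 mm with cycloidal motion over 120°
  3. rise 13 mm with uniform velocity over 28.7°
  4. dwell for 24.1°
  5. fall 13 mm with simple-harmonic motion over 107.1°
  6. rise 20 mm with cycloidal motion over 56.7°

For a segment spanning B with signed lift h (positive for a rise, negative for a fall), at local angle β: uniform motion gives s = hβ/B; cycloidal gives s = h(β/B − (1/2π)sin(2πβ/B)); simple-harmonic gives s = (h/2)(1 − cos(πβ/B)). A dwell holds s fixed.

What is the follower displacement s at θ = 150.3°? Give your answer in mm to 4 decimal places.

seg 1 [0°–23.4°] uniform, h=10: full span → s += 10 → s = 10.0000
seg 2 [23.4°–143.4°] cycloidal, h=24: full span → s += 24 → s = 34.0000
seg 3 [143.4°–172.1°] uniform, h=13: θ=150.3° here. β=6.9, B=28.7. 13·6.9/28.7 = 3.1254 → s = 37.1254

37.1254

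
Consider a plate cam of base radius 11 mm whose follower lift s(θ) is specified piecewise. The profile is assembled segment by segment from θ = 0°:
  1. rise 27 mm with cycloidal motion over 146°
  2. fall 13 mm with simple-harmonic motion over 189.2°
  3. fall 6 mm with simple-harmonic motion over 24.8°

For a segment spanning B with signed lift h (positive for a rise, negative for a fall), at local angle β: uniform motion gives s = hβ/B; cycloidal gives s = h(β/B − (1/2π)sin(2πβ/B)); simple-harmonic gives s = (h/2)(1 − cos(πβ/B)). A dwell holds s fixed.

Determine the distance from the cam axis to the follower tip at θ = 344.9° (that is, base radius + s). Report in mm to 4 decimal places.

seg 1 [0°–146°] cycloidal, h=27: full span → s += 27 → s = 27.0000
seg 2 [146°–335.2°] simple-harmonic, h=-13: full span → s += -13 → s = 14.0000
seg 3 [335.2°–360°] simple-harmonic, h=-6: θ=344.9° here. β=9.7, B=24.8. -6/2·(1 − cos(π·0.3911)) = -1.9938 → s = 12.0062
radial distance = base radius + s = 11 + 12.0062 = 23.0062

23.0062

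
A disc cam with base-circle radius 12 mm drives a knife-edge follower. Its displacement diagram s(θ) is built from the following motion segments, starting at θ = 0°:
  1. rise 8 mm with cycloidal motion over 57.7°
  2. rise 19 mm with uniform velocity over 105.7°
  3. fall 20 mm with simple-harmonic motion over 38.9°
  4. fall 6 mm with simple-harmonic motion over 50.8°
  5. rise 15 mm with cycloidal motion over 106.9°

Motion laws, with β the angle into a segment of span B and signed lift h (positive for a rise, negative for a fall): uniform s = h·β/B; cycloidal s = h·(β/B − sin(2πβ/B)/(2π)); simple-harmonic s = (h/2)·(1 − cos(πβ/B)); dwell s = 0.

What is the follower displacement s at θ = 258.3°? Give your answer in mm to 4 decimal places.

seg 1 [0°–57.7°] cycloidal, h=8: full span → s += 8 → s = 8.0000
seg 2 [57.7°–163.4°] uniform, h=19: full span → s += 19 → s = 27.0000
seg 3 [163.4°–202.3°] simple-harmonic, h=-20: full span → s += -20 → s = 7.0000
seg 4 [202.3°–253.1°] simple-harmonic, h=-6: full span → s += -6 → s = 1.0000
seg 5 [253.1°–360°] cycloidal, h=15: θ=258.3° here. β=5.2, B=106.9. 15·(0.0486 − sin(2π·0.0486)/(2π)) = 0.0113 → s = 1.0113

1.0113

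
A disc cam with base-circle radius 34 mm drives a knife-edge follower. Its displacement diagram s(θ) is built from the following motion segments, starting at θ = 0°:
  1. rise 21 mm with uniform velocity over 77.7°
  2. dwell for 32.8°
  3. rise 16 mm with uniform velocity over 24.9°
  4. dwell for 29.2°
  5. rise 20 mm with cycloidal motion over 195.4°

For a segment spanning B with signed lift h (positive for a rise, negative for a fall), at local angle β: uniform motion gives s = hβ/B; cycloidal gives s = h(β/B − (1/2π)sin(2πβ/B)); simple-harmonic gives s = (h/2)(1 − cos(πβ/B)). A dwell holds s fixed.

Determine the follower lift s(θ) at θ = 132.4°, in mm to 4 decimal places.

seg 1 [0°–77.7°] uniform, h=21: full span → s += 21 → s = 21.0000
seg 2 [77.7°–110.5°] dwell: s stays 21.0000
seg 3 [110.5°–135.4°] uniform, h=16: θ=132.4° here. β=21.9, B=24.9. 16·21.9/24.9 = 14.0723 → s = 35.0723

35.0723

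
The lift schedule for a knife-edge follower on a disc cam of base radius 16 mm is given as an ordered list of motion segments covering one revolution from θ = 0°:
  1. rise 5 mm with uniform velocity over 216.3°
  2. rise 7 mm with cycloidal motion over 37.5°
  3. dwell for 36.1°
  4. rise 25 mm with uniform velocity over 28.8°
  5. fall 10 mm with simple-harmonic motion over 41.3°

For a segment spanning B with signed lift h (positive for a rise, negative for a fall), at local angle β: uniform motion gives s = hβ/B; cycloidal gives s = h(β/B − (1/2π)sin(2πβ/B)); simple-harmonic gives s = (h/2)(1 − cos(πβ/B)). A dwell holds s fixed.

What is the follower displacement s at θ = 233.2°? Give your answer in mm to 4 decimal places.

seg 1 [0°–216.3°] uniform, h=5: full span → s += 5 → s = 5.0000
seg 2 [216.3°–253.8°] cycloidal, h=7: θ=233.2° here. β=16.9, B=37.5. 7·(0.4507 − sin(2π·0.4507)/(2π)) = 2.8148 → s = 7.8148

7.8148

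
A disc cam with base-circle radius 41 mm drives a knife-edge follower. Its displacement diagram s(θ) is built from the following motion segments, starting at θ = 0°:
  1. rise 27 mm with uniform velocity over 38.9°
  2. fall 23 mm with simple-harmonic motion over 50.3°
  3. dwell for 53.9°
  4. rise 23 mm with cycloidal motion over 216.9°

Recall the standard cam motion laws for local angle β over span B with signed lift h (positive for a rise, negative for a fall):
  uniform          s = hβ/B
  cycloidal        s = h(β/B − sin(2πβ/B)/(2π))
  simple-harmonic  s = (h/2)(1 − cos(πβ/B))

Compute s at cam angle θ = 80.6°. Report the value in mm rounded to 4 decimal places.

seg 1 [0°–38.9°] uniform, h=27: full span → s += 27 → s = 27.0000
seg 2 [38.9°–89.2°] simple-harmonic, h=-23: θ=80.6° here. β=41.7, B=50.3. -23/2·(1 − cos(π·0.8290)) = -21.3806 → s = 5.6194

5.6194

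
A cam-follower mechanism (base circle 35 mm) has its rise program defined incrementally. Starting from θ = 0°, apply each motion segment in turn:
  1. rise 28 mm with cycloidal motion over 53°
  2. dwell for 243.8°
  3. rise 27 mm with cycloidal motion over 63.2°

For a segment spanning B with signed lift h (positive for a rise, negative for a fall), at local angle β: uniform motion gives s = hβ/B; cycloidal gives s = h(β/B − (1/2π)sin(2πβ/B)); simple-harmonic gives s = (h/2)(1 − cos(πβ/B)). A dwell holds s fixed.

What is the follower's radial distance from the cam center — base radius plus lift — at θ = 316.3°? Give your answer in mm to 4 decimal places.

seg 1 [0°–53°] cycloidal, h=28: full span → s += 28 → s = 28.0000
seg 2 [53°–296.8°] dwell: s stays 28.0000
seg 3 [296.8°–360°] cycloidal, h=27: θ=316.3° here. β=19.5, B=63.2. 27·(0.3085 − sin(2π·0.3085)/(2π)) = 4.3210 → s = 32.3210
radial distance = base radius + s = 35 + 32.3210 = 67.3210

67.3210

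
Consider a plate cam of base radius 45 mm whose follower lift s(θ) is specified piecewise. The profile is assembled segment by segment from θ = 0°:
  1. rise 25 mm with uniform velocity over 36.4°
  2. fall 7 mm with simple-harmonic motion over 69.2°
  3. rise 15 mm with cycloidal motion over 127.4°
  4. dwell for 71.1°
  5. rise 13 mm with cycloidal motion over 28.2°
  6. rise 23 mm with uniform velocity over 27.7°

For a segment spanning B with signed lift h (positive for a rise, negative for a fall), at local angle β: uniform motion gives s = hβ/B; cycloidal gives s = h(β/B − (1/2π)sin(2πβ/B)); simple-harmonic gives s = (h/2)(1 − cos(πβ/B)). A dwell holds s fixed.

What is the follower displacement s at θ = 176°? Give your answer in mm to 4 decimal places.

seg 1 [0°–36.4°] uniform, h=25: full span → s += 25 → s = 25.0000
seg 2 [36.4°–105.6°] simple-harmonic, h=-7: full span → s += -7 → s = 18.0000
seg 3 [105.6°–233°] cycloidal, h=15: θ=176° here. β=70.4, B=127.4. 15·(0.5526 − sin(2π·0.5526)/(2π)) = 9.0634 → s = 27.0634

27.0634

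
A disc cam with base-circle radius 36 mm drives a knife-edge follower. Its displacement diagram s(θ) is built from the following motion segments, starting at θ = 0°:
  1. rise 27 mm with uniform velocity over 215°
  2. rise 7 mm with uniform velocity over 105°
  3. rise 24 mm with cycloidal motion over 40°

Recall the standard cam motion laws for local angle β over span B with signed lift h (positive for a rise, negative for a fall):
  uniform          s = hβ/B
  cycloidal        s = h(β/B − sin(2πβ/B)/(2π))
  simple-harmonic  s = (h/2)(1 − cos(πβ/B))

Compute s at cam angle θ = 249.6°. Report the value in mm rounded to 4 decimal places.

seg 1 [0°–215°] uniform, h=27: full span → s += 27 → s = 27.0000
seg 2 [215°–320°] uniform, h=7: θ=249.6° here. β=34.6, B=105. 7·34.6/105 = 2.3067 → s = 29.3067

29.3067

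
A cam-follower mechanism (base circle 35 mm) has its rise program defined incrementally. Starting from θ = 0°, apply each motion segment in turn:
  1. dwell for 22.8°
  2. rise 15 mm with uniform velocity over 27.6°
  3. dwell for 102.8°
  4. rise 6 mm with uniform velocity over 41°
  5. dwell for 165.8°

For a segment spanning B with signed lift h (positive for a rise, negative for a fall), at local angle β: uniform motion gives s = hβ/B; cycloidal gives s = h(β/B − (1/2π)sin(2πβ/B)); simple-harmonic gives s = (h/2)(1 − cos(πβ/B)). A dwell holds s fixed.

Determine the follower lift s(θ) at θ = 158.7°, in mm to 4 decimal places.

seg 1 [0°–22.8°] dwell: s stays 0.0000
seg 2 [22.8°–50.4°] uniform, h=15: full span → s += 15 → s = 15.0000
seg 3 [50.4°–153.2°] dwell: s stays 15.0000
seg 4 [153.2°–194.2°] uniform, h=6: θ=158.7° here. β=5.5, B=41. 6·5.5/41 = 0.8049 → s = 15.8049

15.8049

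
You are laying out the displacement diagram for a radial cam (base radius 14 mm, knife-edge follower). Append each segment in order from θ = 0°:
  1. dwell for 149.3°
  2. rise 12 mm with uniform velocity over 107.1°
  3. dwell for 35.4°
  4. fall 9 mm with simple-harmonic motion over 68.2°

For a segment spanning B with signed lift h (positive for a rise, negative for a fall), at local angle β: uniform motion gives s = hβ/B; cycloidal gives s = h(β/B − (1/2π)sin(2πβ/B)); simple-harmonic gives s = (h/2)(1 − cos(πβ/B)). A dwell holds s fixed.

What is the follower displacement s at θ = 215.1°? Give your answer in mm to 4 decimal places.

seg 1 [0°–149.3°] dwell: s stays 0.0000
seg 2 [149.3°–256.4°] uniform, h=12: θ=215.1° here. β=65.8, B=107.1. 12·65.8/107.1 = 7.3725 → s = 7.3725

7.3725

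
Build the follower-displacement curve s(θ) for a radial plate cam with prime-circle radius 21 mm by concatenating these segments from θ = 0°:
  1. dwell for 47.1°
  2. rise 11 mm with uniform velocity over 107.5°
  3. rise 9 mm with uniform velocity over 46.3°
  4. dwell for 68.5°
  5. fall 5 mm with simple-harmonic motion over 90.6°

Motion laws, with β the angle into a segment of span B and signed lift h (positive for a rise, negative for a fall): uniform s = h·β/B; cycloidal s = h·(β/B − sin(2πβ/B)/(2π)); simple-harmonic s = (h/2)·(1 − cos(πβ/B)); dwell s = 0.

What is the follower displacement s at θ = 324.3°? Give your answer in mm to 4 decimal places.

seg 1 [0°–47.1°] dwell: s stays 0.0000
seg 2 [47.1°–154.6°] uniform, h=11: full span → s += 11 → s = 11.0000
seg 3 [154.6°–200.9°] uniform, h=9: full span → s += 9 → s = 20.0000
seg 4 [200.9°–269.4°] dwell: s stays 20.0000
seg 5 [269.4°–360°] simple-harmonic, h=-5: θ=324.3° here. β=54.9, B=90.6. -5/2·(1 − cos(π·0.6060)) = -3.3169 → s = 16.6831

16.6831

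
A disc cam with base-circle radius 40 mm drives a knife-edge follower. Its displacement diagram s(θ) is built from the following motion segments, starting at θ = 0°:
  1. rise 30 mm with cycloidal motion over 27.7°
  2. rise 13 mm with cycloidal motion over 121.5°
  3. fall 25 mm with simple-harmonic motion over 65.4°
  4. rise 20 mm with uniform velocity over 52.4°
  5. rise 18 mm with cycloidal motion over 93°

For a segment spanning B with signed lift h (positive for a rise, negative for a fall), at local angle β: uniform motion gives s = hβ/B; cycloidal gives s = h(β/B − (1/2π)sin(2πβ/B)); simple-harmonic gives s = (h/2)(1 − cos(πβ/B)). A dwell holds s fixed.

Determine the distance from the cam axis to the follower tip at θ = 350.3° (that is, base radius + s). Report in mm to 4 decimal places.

seg 1 [0°–27.7°] cycloidal, h=30: full span → s += 30 → s = 30.0000
seg 2 [27.7°–149.2°] cycloidal, h=13: full span → s += 13 → s = 43.0000
seg 3 [149.2°–214.6°] simple-harmonic, h=-25: full span → s += -25 → s = 18.0000
seg 4 [214.6°–267°] uniform, h=20: full span → s += 20 → s = 38.0000
seg 5 [267°–360°] cycloidal, h=18: θ=350.3° here. β=83.3, B=93. 18·(0.8957 − sin(2π·0.8957)/(2π)) = 17.8685 → s = 55.8685
radial distance = base radius + s = 40 + 55.8685 = 95.8685

95.8685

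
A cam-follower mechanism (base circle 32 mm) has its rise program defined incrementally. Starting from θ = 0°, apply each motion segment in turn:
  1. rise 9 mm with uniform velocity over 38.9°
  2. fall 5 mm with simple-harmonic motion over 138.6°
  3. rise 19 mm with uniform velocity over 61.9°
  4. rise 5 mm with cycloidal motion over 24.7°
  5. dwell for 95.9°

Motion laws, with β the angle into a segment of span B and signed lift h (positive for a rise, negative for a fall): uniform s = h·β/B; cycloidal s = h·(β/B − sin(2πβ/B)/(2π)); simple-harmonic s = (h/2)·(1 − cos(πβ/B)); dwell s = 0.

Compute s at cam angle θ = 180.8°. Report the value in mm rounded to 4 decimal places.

seg 1 [0°–38.9°] uniform, h=9: full span → s += 9 → s = 9.0000
seg 2 [38.9°–177.5°] simple-harmonic, h=-5: full span → s += -5 → s = 4.0000
seg 3 [177.5°–239.4°] uniform, h=19: θ=180.8° here. β=3.3, B=61.9. 19·3.3/61.9 = 1.0129 → s = 5.0129

5.0129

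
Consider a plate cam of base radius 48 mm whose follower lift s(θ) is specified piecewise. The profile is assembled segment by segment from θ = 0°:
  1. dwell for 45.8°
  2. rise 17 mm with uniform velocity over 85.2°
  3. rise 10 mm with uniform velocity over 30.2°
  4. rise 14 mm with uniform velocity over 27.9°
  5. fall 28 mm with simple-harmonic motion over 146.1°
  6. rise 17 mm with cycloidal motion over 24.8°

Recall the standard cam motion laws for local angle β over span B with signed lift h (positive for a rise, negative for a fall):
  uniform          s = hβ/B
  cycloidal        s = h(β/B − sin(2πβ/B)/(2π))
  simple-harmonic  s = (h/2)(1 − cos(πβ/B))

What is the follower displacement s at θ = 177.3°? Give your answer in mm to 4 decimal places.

seg 1 [0°–45.8°] dwell: s stays 0.0000
seg 2 [45.8°–131°] uniform, h=17: full span → s += 17 → s = 17.0000
seg 3 [131°–161.2°] uniform, h=10: full span → s += 10 → s = 27.0000
seg 4 [161.2°–189.1°] uniform, h=14: θ=177.3° here. β=16.1, B=27.9. 14·16.1/27.9 = 8.0789 → s = 35.0789

35.0789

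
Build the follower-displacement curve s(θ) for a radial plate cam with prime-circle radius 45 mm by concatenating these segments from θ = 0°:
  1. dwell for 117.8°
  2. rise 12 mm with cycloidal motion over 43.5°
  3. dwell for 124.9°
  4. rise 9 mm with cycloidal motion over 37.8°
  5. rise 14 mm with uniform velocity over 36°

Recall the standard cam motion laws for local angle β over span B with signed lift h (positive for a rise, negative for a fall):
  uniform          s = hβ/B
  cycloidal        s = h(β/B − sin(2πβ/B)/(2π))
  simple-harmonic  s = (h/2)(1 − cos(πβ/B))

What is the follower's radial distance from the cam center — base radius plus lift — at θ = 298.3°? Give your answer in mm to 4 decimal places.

seg 1 [0°–117.8°] dwell: s stays 0.0000
seg 2 [117.8°–161.3°] cycloidal, h=12: full span → s += 12 → s = 12.0000
seg 3 [161.3°–286.2°] dwell: s stays 12.0000
seg 4 [286.2°–324°] cycloidal, h=9: θ=298.3° here. β=12.1, B=37.8. 9·(0.3201 − sin(2π·0.3201)/(2π)) = 1.5853 → s = 13.5853
radial distance = base radius + s = 45 + 13.5853 = 58.5853

58.5853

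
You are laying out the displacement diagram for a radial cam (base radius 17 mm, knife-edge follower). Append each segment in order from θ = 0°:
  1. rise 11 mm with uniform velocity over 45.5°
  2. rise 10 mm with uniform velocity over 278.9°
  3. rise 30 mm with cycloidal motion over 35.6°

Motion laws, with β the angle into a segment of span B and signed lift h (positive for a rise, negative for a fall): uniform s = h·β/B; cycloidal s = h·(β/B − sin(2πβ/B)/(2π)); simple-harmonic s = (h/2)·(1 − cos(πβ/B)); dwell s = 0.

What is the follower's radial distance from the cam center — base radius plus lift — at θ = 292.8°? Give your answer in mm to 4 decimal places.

seg 1 [0°–45.5°] uniform, h=11: full span → s += 11 → s = 11.0000
seg 2 [45.5°–324.4°] uniform, h=10: θ=292.8° here. β=247.3, B=278.9. 10·247.3/278.9 = 8.8670 → s = 19.8670
radial distance = base radius + s = 17 + 19.8670 = 36.8670

36.8670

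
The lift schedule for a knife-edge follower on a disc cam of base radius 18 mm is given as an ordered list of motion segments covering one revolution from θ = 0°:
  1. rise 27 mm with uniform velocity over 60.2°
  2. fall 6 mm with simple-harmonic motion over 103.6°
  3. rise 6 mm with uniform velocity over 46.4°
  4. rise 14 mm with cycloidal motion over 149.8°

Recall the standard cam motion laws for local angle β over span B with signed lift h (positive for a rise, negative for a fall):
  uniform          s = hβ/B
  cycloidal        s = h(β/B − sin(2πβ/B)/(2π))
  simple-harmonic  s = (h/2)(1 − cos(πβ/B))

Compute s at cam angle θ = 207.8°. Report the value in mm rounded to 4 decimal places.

seg 1 [0°–60.2°] uniform, h=27: full span → s += 27 → s = 27.0000
seg 2 [60.2°–163.8°] simple-harmonic, h=-6: full span → s += -6 → s = 21.0000
seg 3 [163.8°–210.2°] uniform, h=6: θ=207.8° here. β=44, B=46.4. 6·44/46.4 = 5.6897 → s = 26.6897

26.6897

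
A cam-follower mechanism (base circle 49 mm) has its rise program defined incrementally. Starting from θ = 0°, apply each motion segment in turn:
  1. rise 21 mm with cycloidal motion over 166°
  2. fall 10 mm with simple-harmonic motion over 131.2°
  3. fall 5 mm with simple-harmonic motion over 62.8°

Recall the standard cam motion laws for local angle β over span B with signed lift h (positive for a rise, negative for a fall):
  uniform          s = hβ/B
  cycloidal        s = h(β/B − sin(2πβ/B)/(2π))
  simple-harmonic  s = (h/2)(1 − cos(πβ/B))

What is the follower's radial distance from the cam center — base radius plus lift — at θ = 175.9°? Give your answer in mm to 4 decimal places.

seg 1 [0°–166°] cycloidal, h=21: full span → s += 21 → s = 21.0000
seg 2 [166°–297.2°] simple-harmonic, h=-10: θ=175.9° here. β=9.9, B=131.2. -10/2·(1 − cos(π·0.0755)) = -0.1398 → s = 20.8602
radial distance = base radius + s = 49 + 20.8602 = 69.8602

69.8602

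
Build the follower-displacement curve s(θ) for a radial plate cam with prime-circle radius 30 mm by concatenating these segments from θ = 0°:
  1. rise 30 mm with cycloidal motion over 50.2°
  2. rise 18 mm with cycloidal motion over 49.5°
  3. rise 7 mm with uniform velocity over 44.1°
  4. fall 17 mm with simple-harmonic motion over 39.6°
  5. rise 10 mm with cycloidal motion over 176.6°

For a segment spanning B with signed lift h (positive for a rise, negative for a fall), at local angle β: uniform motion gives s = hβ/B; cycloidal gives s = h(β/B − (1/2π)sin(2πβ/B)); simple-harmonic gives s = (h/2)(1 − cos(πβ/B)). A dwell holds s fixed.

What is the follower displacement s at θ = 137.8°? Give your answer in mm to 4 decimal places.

seg 1 [0°–50.2°] cycloidal, h=30: full span → s += 30 → s = 30.0000
seg 2 [50.2°–99.7°] cycloidal, h=18: full span → s += 18 → s = 48.0000
seg 3 [99.7°–143.8°] uniform, h=7: θ=137.8° here. β=38.1, B=44.1. 7·38.1/44.1 = 6.0476 → s = 54.0476

54.0476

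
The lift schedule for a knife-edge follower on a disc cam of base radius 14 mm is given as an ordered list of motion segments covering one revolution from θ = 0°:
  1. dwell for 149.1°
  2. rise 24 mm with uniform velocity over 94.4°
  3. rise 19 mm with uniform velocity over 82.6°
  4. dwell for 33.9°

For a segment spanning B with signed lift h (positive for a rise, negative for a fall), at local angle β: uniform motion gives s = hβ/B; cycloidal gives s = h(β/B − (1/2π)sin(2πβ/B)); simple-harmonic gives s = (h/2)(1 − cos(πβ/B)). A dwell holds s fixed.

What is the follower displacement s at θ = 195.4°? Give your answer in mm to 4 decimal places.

seg 1 [0°–149.1°] dwell: s stays 0.0000
seg 2 [149.1°–243.5°] uniform, h=24: θ=195.4° here. β=46.3, B=94.4. 24·46.3/94.4 = 11.7712 → s = 11.7712

11.7712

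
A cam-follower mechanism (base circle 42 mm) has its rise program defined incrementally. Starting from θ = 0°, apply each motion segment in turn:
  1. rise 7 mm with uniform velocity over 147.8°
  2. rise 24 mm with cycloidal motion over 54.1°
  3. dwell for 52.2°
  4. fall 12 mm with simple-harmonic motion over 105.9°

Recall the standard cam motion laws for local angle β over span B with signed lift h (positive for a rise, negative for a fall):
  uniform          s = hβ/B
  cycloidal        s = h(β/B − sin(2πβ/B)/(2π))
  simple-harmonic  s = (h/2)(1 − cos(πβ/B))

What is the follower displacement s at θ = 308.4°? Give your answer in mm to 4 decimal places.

seg 1 [0°–147.8°] uniform, h=7: full span → s += 7 → s = 7.0000
seg 2 [147.8°–201.9°] cycloidal, h=24: full span → s += 24 → s = 31.0000
seg 3 [201.9°–254.1°] dwell: s stays 31.0000
seg 4 [254.1°–360°] simple-harmonic, h=-12: θ=308.4° here. β=54.3, B=105.9. -12/2·(1 − cos(π·0.5127)) = -6.2402 → s = 24.7598

24.7598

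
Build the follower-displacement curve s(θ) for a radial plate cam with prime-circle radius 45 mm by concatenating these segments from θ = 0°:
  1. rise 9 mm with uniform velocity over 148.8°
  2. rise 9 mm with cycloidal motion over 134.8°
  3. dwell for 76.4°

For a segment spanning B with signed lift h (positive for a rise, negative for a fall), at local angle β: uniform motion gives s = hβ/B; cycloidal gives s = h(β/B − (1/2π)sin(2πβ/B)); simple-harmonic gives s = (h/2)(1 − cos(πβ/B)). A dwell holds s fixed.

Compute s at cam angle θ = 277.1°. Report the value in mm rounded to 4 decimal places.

seg 1 [0°–148.8°] uniform, h=9: full span → s += 9 → s = 9.0000
seg 2 [148.8°–283.6°] cycloidal, h=9: θ=277.1° here. β=128.3, B=134.8. 9·(0.9518 − sin(2π·0.9518)/(2π)) = 8.9934 → s = 17.9934

17.9934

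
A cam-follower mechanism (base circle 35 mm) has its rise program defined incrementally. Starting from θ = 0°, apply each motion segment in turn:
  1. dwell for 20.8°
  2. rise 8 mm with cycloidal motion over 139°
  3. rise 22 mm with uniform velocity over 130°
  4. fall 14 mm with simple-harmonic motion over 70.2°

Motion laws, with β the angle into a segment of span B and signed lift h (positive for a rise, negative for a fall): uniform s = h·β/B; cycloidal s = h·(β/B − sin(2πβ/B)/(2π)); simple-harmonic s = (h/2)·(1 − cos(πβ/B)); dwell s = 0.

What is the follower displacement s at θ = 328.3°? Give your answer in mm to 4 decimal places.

seg 1 [0°–20.8°] dwell: s stays 0.0000
seg 2 [20.8°–159.8°] cycloidal, h=8: full span → s += 8 → s = 8.0000
seg 3 [159.8°–289.8°] uniform, h=22: full span → s += 22 → s = 30.0000
seg 4 [289.8°–360°] simple-harmonic, h=-14: θ=328.3° here. β=38.5, B=70.2. -14/2·(1 − cos(π·0.5484)) = -8.0610 → s = 21.9390

21.9390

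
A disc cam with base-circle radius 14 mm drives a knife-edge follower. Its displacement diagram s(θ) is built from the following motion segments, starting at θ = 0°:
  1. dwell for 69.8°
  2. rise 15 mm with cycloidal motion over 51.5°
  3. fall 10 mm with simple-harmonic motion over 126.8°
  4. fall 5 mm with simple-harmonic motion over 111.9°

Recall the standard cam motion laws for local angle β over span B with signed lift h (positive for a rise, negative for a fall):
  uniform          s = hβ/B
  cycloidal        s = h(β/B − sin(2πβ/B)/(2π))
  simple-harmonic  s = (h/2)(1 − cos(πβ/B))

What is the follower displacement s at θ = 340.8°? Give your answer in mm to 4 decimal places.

seg 1 [0°–69.8°] dwell: s stays 0.0000
seg 2 [69.8°–121.3°] cycloidal, h=15: full span → s += 15 → s = 15.0000
seg 3 [121.3°–248.1°] simple-harmonic, h=-10: full span → s += -10 → s = 5.0000
seg 4 [248.1°–360°] simple-harmonic, h=-5: θ=340.8° here. β=92.7, B=111.9. -5/2·(1 − cos(π·0.8284)) = -4.6455 → s = 0.3545

0.3545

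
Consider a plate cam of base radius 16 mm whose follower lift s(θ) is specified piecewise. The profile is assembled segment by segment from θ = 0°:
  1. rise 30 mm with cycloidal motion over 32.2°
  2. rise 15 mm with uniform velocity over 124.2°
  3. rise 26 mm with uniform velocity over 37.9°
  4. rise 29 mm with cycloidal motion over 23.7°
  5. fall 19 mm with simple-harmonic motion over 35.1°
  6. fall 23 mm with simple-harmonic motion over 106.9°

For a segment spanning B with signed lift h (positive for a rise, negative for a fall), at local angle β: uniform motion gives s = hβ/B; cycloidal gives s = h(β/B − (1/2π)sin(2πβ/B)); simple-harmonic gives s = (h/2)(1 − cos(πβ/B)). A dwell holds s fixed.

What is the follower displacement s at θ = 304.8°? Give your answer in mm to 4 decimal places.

seg 1 [0°–32.2°] cycloidal, h=30: full span → s += 30 → s = 30.0000
seg 2 [32.2°–156.4°] uniform, h=15: full span → s += 15 → s = 45.0000
seg 3 [156.4°–194.3°] uniform, h=26: full span → s += 26 → s = 71.0000
seg 4 [194.3°–218°] cycloidal, h=29: full span → s += 29 → s = 100.0000
seg 5 [218°–253.1°] simple-harmonic, h=-19: full span → s += -19 → s = 81.0000
seg 6 [253.1°–360°] simple-harmonic, h=-23: θ=304.8° here. β=51.7, B=106.9. -23/2·(1 − cos(π·0.4836)) = -10.9088 → s = 70.0912

70.0912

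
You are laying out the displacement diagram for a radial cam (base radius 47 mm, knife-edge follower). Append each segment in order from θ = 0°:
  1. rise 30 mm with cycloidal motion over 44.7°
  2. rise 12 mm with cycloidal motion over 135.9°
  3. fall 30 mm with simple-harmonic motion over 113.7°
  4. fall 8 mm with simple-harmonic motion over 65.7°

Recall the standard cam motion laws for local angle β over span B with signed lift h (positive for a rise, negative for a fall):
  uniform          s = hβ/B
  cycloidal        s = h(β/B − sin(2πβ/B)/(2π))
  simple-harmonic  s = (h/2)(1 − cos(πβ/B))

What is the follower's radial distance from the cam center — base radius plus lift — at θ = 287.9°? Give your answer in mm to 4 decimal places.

seg 1 [0°–44.7°] cycloidal, h=30: full span → s += 30 → s = 30.0000
seg 2 [44.7°–180.6°] cycloidal, h=12: full span → s += 12 → s = 42.0000
seg 3 [180.6°–294.3°] simple-harmonic, h=-30: θ=287.9° here. β=107.3, B=113.7. -30/2·(1 − cos(π·0.9437)) = -29.7661 → s = 12.2339
radial distance = base radius + s = 47 + 12.2339 = 59.2339

59.2339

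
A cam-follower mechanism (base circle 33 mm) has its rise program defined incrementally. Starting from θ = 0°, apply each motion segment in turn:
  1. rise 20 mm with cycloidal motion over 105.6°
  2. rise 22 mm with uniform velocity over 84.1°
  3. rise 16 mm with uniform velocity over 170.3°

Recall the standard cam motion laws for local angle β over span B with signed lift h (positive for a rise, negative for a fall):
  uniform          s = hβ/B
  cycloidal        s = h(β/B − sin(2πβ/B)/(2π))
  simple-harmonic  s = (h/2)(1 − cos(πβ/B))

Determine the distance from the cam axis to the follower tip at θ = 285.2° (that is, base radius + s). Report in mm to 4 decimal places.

seg 1 [0°–105.6°] cycloidal, h=20: full span → s += 20 → s = 20.0000
seg 2 [105.6°–189.7°] uniform, h=22: full span → s += 22 → s = 42.0000
seg 3 [189.7°–360°] uniform, h=16: θ=285.2° here. β=95.5, B=170.3. 16·95.5/170.3 = 8.9724 → s = 50.9724
radial distance = base radius + s = 33 + 50.9724 = 83.9724

83.9724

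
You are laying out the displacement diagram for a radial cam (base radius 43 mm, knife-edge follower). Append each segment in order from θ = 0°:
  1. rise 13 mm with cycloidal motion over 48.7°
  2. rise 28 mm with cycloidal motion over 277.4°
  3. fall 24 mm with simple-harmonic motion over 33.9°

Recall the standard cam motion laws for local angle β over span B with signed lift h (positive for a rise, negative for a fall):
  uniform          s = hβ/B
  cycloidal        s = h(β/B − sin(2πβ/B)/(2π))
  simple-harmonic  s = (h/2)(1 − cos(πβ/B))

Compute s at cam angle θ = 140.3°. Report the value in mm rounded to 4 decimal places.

seg 1 [0°–48.7°] cycloidal, h=13: full span → s += 13 → s = 13.0000
seg 2 [48.7°–326.1°] cycloidal, h=28: θ=140.3° here. β=91.6, B=277.4. 28·(0.3302 − sin(2π·0.3302)/(2π)) = 5.3436 → s = 18.3436

18.3436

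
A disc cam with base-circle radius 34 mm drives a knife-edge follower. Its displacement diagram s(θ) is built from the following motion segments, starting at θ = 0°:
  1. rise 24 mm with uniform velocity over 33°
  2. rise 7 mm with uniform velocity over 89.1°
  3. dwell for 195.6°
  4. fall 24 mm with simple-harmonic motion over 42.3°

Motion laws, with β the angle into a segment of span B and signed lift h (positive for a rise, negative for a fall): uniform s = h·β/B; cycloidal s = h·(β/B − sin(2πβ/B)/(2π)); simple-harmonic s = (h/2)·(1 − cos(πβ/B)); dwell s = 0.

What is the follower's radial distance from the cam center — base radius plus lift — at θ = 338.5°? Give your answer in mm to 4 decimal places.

seg 1 [0°–33°] uniform, h=24: full span → s += 24 → s = 24.0000
seg 2 [33°–122.1°] uniform, h=7: full span → s += 7 → s = 31.0000
seg 3 [122.1°–317.7°] dwell: s stays 31.0000
seg 4 [317.7°–360°] simple-harmonic, h=-24: θ=338.5° here. β=20.8, B=42.3. -24/2·(1 − cos(π·0.4917)) = -11.6881 → s = 19.3119
radial distance = base radius + s = 34 + 19.3119 = 53.3119

53.3119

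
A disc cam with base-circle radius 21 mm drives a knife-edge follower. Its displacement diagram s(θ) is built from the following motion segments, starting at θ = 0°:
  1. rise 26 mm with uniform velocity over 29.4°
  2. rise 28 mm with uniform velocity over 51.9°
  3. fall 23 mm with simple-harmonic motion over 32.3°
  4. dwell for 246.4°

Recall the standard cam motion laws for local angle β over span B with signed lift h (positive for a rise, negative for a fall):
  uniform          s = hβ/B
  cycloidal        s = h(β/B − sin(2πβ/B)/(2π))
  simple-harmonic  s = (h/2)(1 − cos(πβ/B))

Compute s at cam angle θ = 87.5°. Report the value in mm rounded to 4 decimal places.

seg 1 [0°–29.4°] uniform, h=26: full span → s += 26 → s = 26.0000
seg 2 [29.4°–81.3°] uniform, h=28: full span → s += 28 → s = 54.0000
seg 3 [81.3°–113.6°] simple-harmonic, h=-23: θ=87.5° here. β=6.2, B=32.3. -23/2·(1 − cos(π·0.1920)) = -2.0284 → s = 51.9716

51.9716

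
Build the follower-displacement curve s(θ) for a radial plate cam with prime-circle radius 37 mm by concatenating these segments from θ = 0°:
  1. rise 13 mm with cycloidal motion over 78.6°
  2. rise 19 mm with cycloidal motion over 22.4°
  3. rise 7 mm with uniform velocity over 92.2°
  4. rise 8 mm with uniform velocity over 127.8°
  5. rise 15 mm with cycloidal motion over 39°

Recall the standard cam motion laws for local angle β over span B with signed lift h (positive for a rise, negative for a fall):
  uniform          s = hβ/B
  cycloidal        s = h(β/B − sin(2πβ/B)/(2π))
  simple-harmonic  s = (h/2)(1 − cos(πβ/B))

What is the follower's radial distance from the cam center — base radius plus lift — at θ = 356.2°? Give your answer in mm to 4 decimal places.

seg 1 [0°–78.6°] cycloidal, h=13: full span → s += 13 → s = 13.0000
seg 2 [78.6°–101°] cycloidal, h=19: full span → s += 19 → s = 32.0000
seg 3 [101°–193.2°] uniform, h=7: full span → s += 7 → s = 39.0000
seg 4 [193.2°–321°] uniform, h=8: full span → s += 8 → s = 47.0000
seg 5 [321°–360°] cycloidal, h=15: θ=356.2° here. β=35.2, B=39. 15·(0.9026 − sin(2π·0.9026)/(2π)) = 14.9104 → s = 61.9104
radial distance = base radius + s = 37 + 61.9104 = 98.9104

98.9104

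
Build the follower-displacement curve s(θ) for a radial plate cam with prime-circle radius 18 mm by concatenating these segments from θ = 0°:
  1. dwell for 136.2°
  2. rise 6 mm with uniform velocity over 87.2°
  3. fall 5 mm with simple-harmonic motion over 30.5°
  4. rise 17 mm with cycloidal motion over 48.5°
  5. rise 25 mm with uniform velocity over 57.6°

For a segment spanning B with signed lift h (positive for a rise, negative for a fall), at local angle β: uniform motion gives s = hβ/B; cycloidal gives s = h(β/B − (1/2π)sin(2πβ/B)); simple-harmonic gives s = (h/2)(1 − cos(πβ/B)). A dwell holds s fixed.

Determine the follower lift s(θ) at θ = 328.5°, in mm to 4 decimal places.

seg 1 [0°–136.2°] dwell: s stays 0.0000
seg 2 [136.2°–223.4°] uniform, h=6: full span → s += 6 → s = 6.0000
seg 3 [223.4°–253.9°] simple-harmonic, h=-5: full span → s += -5 → s = 1.0000
seg 4 [253.9°–302.4°] cycloidal, h=17: full span → s += 17 → s = 18.0000
seg 5 [302.4°–360°] uniform, h=25: θ=328.5° here. β=26.1, B=57.6. 25·26.1/57.6 = 11.3281 → s = 29.3281

29.3281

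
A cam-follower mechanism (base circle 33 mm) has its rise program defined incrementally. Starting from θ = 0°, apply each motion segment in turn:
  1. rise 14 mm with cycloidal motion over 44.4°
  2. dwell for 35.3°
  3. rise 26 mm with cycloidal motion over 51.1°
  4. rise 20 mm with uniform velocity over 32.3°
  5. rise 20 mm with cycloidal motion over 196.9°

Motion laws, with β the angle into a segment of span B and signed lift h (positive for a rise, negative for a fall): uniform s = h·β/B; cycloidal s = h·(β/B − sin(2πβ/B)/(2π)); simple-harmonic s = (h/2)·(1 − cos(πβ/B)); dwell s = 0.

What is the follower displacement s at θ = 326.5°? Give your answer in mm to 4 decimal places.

seg 1 [0°–44.4°] cycloidal, h=14: full span → s += 14 → s = 14.0000
seg 2 [44.4°–79.7°] dwell: s stays 14.0000
seg 3 [79.7°–130.8°] cycloidal, h=26: full span → s += 26 → s = 40.0000
seg 4 [130.8°–163.1°] uniform, h=20: full span → s += 20 → s = 60.0000
seg 5 [163.1°–360°] cycloidal, h=20: θ=326.5° here. β=163.4, B=196.9. 20·(0.8299 − sin(2π·0.8299)/(2π)) = 19.3879 → s = 79.3879

79.3879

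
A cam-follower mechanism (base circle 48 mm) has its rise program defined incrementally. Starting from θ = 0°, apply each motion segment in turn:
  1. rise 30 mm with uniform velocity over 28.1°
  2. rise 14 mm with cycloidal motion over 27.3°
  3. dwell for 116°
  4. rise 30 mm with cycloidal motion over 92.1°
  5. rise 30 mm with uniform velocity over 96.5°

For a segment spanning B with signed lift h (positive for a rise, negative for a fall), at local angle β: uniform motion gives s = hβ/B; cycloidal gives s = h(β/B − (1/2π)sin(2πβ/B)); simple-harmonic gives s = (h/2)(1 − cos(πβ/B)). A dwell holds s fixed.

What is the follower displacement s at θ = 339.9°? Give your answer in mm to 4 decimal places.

seg 1 [0°–28.1°] uniform, h=30: full span → s += 30 → s = 30.0000
seg 2 [28.1°–55.4°] cycloidal, h=14: full span → s += 14 → s = 44.0000
seg 3 [55.4°–171.4°] dwell: s stays 44.0000
seg 4 [171.4°–263.5°] cycloidal, h=30: full span → s += 30 → s = 74.0000
seg 5 [263.5°–360°] uniform, h=30: θ=339.9° here. β=76.4, B=96.5. 30·76.4/96.5 = 23.7513 → s = 97.7513

97.7513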